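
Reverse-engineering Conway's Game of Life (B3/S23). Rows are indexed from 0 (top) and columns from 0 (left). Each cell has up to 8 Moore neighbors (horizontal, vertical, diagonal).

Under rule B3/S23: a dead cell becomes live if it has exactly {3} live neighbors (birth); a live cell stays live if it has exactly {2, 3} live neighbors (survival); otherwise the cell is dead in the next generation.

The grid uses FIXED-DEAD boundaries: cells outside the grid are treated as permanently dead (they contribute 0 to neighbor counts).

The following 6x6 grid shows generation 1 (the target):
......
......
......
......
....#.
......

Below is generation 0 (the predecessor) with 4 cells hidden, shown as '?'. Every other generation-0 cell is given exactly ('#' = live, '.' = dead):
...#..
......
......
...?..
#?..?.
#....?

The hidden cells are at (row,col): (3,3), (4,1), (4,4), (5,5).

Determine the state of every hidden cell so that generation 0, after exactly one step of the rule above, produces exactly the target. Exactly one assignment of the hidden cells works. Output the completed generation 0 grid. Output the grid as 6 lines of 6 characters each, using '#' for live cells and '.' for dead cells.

Answer: ...#..
......
......
...#..
#...#.
#....#

Derivation:
Hidden generation-0 cells (in order): (3,3), (4,1), (4,4), (5,5).
A hidden cell only influences target cells in its own 3x3 neighborhood. Try each of the 2^4 = 16 assignments, step the completed generation 0 forward once under B3/S23, and compare with the target:
  (3,3)=. (4,1)=. (4,4)=. (5,5)=. -> step gives (4,4)='.' but target has '#' -> reject
  (3,3)=. (4,1)=. (4,4)=. (5,5)=# -> step gives (4,4)='.' but target has '#' -> reject
  (3,3)=. (4,1)=. (4,4)=# (5,5)=. -> step gives (4,4)='.' but target has '#' -> reject
  (3,3)=. (4,1)=. (4,4)=# (5,5)=# -> step gives (4,4)='.' but target has '#' -> reject
  (3,3)=. (4,1)=# (4,4)=. (5,5)=. -> step gives (4,0)='#' but target has '.' -> reject
  (3,3)=. (4,1)=# (4,4)=. (5,5)=# -> step gives (4,0)='#' but target has '.' -> reject
  (3,3)=. (4,1)=# (4,4)=# (5,5)=. -> step gives (4,0)='#' but target has '.' -> reject
  (3,3)=. (4,1)=# (4,4)=# (5,5)=# -> step gives (4,0)='#' but target has '.' -> reject
  (3,3)=# (4,1)=. (4,4)=. (5,5)=. -> step gives (4,4)='.' but target has '#' -> reject
  (3,3)=# (4,1)=. (4,4)=. (5,5)=# -> step gives (4,4)='.' but target has '#' -> reject
  (3,3)=# (4,1)=. (4,4)=# (5,5)=. -> step gives (4,4)='.' but target has '#' -> reject
  (3,3)=# (4,1)=. (4,4)=# (5,5)=# -> step reproduces the target at every cell -> ACCEPT
  (3,3)=# (4,1)=# (4,4)=. (5,5)=. -> step gives (4,0)='#' but target has '.' -> reject
  (3,3)=# (4,1)=# (4,4)=. (5,5)=# -> step gives (4,0)='#' but target has '.' -> reject
  (3,3)=# (4,1)=# (4,4)=# (5,5)=. -> step gives (4,0)='#' but target has '.' -> reject
  (3,3)=# (4,1)=# (4,4)=# (5,5)=# -> step gives (4,0)='#' but target has '.' -> reject
Unique solution: (3,3)=live, (4,1)=dead, (4,4)=live, (5,5)=live.
Check: live-neighbor counts of every cell in the completed generation 0:
001010
001110
001110
111121
121222
120121
Applying B3/S23 to generation 0 with these counts gives:
......
......
......
......
....#.
......
which matches the target exactly.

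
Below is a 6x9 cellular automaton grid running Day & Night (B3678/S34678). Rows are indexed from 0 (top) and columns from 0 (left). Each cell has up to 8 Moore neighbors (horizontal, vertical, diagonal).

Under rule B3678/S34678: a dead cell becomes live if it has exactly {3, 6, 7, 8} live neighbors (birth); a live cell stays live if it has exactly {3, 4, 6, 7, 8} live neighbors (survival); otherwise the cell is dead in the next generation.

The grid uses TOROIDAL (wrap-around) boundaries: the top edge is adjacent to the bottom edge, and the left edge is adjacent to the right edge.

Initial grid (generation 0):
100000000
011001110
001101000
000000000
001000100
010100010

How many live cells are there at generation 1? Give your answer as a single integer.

Answer: 13

Derivation:
Simulating step by step:
Generation 0 (given above): 14 live cells
Generation 1: 13 live cells
000000011
011110100
011010000
001100000
000000000
001000000
Population at generation 1: 13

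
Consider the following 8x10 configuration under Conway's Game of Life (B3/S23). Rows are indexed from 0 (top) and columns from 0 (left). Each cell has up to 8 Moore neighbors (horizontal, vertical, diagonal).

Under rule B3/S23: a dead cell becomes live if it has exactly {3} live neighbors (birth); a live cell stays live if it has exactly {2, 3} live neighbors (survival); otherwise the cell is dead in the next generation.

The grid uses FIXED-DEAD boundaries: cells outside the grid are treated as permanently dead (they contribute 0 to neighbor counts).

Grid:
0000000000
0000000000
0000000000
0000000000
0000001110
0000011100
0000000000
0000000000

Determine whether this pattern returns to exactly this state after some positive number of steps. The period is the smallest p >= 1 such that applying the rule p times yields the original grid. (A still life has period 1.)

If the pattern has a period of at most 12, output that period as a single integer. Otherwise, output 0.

Answer: 2

Derivation:
Simulating and comparing each generation to the original:
Gen 0 (original, given above): 6 live cells
Gen 1: 6 live cells, differs from original
Gen 2: 6 live cells, MATCHES original -> period = 2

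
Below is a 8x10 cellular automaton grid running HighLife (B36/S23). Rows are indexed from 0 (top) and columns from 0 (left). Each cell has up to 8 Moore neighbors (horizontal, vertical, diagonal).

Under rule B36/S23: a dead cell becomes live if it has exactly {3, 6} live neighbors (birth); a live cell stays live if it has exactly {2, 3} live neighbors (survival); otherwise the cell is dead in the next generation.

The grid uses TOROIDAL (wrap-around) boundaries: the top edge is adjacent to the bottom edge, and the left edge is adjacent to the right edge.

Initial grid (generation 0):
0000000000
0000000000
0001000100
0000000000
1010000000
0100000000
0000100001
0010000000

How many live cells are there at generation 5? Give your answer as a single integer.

Answer: 4

Derivation:
Simulating step by step:
Generation 0 (given above): 8 live cells
Generation 1: 3 live cells
0000000000
0000000000
0000000000
0000000000
0100000000
1100000000
0000000000
0000000000
Generation 2: 4 live cells
0000000000
0000000000
0000000000
0000000000
1100000000
1100000000
0000000000
0000000000
Generation 3: 4 live cells
0000000000
0000000000
0000000000
0000000000
1100000000
1100000000
0000000000
0000000000
Generation 4: 4 live cells
0000000000
0000000000
0000000000
0000000000
1100000000
1100000000
0000000000
0000000000
Generation 5: 4 live cells
0000000000
0000000000
0000000000
0000000000
1100000000
1100000000
0000000000
0000000000
Population at generation 5: 4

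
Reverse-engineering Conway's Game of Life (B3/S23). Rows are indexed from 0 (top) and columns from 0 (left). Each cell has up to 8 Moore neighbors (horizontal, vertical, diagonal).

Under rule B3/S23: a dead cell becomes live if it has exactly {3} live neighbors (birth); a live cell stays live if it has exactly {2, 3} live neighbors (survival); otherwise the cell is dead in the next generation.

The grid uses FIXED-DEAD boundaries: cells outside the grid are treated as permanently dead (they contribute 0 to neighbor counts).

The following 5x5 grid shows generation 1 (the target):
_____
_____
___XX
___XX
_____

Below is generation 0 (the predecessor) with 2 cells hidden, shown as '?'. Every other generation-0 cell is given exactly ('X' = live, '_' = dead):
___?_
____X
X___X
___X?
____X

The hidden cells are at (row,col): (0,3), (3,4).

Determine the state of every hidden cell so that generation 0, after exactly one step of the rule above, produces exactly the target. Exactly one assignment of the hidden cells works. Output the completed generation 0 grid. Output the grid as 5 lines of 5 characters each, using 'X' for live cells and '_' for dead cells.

Answer: _____
____X
X___X
___X_
____X

Derivation:
Hidden generation-0 cells (in order): (0,3), (3,4).
A hidden cell only influences target cells in its own 3x3 neighborhood. Try each of the 2^2 = 4 assignments, step the completed generation 0 forward once under B3/S23, and compare with the target:
  (0,3)=_ (3,4)=_ -> step reproduces the target at every cell -> ACCEPT
  (0,3)=_ (3,4)=X -> step gives (2,3)='_' but target has 'X' -> reject
  (0,3)=X (3,4)=_ -> step gives (1,3)='X' but target has '_' -> reject
  (0,3)=X (3,4)=X -> step gives (1,3)='X' but target has '_' -> reject
Unique solution: (0,3)=dead, (3,4)=dead.
Check: live-neighbor counts of every cell in the completed generation 0:
00011
11021
01132
11123
00121
Applying B3/S23 to generation 0 with these counts gives:
_____
_____
___XX
___XX
_____
which matches the target exactly.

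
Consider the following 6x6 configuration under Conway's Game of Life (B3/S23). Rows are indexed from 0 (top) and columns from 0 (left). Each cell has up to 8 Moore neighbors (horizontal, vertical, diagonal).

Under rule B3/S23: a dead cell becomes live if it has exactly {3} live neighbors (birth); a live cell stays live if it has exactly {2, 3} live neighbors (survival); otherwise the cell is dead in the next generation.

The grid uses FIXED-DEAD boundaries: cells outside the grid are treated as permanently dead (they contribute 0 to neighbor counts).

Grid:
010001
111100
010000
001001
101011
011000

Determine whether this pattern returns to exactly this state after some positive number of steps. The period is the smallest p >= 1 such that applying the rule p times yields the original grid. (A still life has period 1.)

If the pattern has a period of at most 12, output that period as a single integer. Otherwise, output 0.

Simulating and comparing each generation to the original:
Gen 0 (original, given above): 15 live cells
Gen 1: 15 live cells, differs from original
Gen 2: 14 live cells, differs from original
Gen 3: 12 live cells, differs from original
Gen 4: 14 live cells, differs from original
Gen 5: 9 live cells, differs from original
Gen 6: 7 live cells, differs from original
Gen 7: 5 live cells, differs from original
Gen 8: 3 live cells, differs from original
Gen 9: 2 live cells, differs from original
Gen 10: 0 live cells, differs from original
Gen 11: 0 live cells, differs from original
Gen 12: 0 live cells, differs from original
No period found within 12 steps.

Answer: 0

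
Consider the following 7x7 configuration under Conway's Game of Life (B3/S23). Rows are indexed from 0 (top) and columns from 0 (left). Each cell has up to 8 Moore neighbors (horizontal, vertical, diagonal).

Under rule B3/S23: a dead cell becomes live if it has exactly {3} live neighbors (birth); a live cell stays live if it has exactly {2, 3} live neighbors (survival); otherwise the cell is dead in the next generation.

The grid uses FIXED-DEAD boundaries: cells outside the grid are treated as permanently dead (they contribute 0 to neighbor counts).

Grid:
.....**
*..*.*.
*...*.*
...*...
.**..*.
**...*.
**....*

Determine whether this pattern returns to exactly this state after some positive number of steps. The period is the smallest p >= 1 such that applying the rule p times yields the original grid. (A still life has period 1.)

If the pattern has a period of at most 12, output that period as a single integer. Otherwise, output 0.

Answer: 0

Derivation:
Simulating and comparing each generation to the original:
Gen 0 (original, given above): 18 live cells
Gen 1: 19 live cells, differs from original
Gen 2: 9 live cells, differs from original
Gen 3: 4 live cells, differs from original
Gen 4: 3 live cells, differs from original
Gen 5: 3 live cells, differs from original
Gen 6: 3 live cells, differs from original
Gen 7: 3 live cells, differs from original
Gen 8: 3 live cells, differs from original
Gen 9: 3 live cells, differs from original
Gen 10: 3 live cells, differs from original
Gen 11: 3 live cells, differs from original
Gen 12: 3 live cells, differs from original
No period found within 12 steps.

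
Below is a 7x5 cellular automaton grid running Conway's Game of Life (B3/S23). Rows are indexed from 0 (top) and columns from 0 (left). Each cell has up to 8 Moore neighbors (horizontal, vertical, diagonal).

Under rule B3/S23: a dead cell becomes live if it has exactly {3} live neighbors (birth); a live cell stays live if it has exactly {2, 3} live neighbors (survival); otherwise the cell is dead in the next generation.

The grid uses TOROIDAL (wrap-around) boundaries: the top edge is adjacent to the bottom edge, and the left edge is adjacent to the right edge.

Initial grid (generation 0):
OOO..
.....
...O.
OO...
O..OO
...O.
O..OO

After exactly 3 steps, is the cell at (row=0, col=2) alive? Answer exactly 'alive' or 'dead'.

Answer: alive

Derivation:
Simulating step by step:
Generation 0 (given above): 13 live cells
Generation 1: 17 live cells
OOOO.
.OO..
.....
OOOO.
OOOO.
..O..
O..O.
Generation 2: 12 live cells
O..O.
O..O.
O..O.
O..O.
O....
O....
O..O.
Generation 3: 20 live cells
OOOO.
OOOO.
OOOO.
OO...
OO...
OO...
OO...

Cell (0,2) at generation 3: 1 -> alive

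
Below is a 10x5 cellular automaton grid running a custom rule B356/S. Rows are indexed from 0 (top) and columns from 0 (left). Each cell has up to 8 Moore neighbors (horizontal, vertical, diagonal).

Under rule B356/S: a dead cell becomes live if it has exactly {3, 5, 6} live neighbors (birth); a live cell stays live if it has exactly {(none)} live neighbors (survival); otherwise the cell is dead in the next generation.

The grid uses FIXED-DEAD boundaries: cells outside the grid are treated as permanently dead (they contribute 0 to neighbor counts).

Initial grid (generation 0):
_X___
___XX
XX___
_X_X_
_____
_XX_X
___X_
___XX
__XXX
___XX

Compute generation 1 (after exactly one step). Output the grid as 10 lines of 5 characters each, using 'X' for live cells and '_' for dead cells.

Simulating step by step:
Generation 0 (given above): 18 live cells
Generation 1: 11 live cells
(generation 1 grid is the final answer)

Answer: _____
XXX__
___XX
X_X__
_X_X_
___X_
_____
_____
_____
__X__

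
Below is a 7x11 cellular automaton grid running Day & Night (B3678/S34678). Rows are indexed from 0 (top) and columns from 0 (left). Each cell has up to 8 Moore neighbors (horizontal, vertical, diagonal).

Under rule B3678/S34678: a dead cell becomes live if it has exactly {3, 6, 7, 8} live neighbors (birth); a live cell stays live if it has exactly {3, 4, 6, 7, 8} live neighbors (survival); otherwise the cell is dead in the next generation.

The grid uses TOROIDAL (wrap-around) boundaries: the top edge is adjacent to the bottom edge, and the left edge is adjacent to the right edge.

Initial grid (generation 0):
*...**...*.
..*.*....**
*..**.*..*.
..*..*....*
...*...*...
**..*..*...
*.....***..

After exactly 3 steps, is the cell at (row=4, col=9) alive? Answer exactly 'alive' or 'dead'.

Simulating step by step:
Generation 0 (given above): 26 live cells
Generation 1: 28 live cells
.*.*.***.*.
**..*...**.
.****....*.
......*....
***.*.*....
.......*...
*...*.***..
Generation 2: 30 live cells
.**..**.**.
***.*.****.
****.*..*.*
*...*......
.....*.*...
*..*...**..
........*..
Generation 3: 37 live cells
****.***.**
.**.*.*....
.***.**.*.*
*.*****...*
....*.*.*..
......***..
.**...*.*..

Cell (4,9) at generation 3: 0 -> dead

Answer: dead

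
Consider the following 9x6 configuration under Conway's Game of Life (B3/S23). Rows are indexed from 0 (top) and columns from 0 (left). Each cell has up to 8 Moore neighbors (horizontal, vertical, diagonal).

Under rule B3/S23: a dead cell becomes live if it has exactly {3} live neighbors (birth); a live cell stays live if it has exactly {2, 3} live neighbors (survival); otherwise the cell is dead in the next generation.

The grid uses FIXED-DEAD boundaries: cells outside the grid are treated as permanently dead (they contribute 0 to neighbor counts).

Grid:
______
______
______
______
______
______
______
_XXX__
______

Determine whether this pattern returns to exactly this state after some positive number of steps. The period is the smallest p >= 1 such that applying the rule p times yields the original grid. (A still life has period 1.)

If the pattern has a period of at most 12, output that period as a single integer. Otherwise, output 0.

Simulating and comparing each generation to the original:
Gen 0 (original, given above): 3 live cells
Gen 1: 3 live cells, differs from original
Gen 2: 3 live cells, MATCHES original -> period = 2

Answer: 2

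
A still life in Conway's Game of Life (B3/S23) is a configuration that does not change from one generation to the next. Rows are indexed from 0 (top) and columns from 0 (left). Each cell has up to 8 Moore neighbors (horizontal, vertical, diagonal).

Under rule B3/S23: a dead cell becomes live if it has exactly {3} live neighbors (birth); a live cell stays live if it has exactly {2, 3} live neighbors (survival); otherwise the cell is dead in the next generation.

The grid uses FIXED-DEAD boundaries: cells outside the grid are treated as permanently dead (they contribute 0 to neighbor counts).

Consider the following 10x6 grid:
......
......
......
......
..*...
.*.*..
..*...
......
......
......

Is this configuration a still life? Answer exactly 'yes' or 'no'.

Answer: yes

Derivation:
Compute generation 1 and compare to generation 0 (given above):
Generation 1:
......
......
......
......
..*...
.*.*..
..*...
......
......
......
The grids are IDENTICAL -> still life.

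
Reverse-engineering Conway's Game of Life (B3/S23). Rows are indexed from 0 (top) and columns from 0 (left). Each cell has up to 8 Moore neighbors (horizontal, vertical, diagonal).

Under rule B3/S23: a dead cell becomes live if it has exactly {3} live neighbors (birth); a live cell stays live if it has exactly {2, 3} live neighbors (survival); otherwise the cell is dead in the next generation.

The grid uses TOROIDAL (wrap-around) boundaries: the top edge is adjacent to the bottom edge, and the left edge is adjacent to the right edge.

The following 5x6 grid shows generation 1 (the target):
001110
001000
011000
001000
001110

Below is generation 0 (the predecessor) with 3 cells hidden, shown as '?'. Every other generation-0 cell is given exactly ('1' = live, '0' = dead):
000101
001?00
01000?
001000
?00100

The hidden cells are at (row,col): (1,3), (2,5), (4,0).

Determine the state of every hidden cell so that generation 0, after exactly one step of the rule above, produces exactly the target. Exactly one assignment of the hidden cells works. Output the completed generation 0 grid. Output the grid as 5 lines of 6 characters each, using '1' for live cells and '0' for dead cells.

Hidden generation-0 cells (in order): (1,3), (2,5), (4,0).
A hidden cell only influences target cells in its own 3x3 neighborhood. Try each of the 2^3 = 8 assignments, step the completed generation 0 forward once under B3/S23, and compare with the target:
  (1,3)=0 (2,5)=0 (4,0)=0 -> step reproduces the target at every cell -> ACCEPT
  (1,3)=0 (2,5)=0 (4,0)=1 -> step gives (3,1)='1' but target has '0' -> reject
  (1,3)=0 (2,5)=1 (4,0)=0 -> step gives (1,0)='1' but target has '0' -> reject
  (1,3)=0 (2,5)=1 (4,0)=1 -> step gives (1,0)='1' but target has '0' -> reject
  (1,3)=1 (2,5)=0 (4,0)=0 -> step gives (0,2)='0' but target has '1' -> reject
  (1,3)=1 (2,5)=0 (4,0)=1 -> step gives (0,2)='0' but target has '1' -> reject
  (1,3)=1 (2,5)=1 (4,0)=0 -> step gives (0,2)='0' but target has '1' -> reject
  (1,3)=1 (2,5)=1 (4,0)=1 -> step gives (0,2)='0' but target has '1' -> reject
Unique solution: (1,3)=dead, (2,5)=dead, (4,0)=dead.
Check: live-neighbor counts of every cell in the completed generation 0:
113230
222221
123200
122210
113231
Applying B3/S23 to generation 0 with these counts gives:
001110
001000
011000
001000
001110
which matches the target exactly.

Answer: 000101
001000
010000
001000
000100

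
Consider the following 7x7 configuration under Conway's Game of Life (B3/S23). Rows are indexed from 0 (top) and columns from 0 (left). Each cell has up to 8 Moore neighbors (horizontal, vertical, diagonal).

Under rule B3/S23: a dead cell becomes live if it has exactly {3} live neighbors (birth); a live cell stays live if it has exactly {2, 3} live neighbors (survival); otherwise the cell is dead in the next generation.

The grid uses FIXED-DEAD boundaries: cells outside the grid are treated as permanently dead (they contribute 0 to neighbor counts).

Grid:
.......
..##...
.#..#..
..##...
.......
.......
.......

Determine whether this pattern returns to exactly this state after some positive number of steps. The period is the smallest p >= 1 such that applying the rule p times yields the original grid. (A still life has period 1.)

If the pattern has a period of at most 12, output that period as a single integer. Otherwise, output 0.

Simulating and comparing each generation to the original:
Gen 0 (original, given above): 6 live cells
Gen 1: 6 live cells, MATCHES original -> period = 1

Answer: 1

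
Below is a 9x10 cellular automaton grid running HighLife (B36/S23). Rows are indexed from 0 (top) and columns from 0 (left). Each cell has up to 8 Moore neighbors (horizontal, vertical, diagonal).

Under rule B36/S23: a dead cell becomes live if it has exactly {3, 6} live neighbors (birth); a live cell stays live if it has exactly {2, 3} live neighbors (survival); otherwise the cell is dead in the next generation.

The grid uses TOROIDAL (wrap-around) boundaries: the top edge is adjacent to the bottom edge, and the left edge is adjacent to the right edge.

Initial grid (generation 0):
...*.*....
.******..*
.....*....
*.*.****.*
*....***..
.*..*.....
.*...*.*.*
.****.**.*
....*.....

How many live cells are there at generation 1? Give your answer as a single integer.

Answer: 35

Derivation:
Simulating step by step:
Generation 0 (given above): 35 live cells
Generation 1: 35 live cells
....*.*...
..**..*...
....*.****
**..*..***
*..*...***
.*..*..**.
.*...*.*..
.****.**..
......*...
Population at generation 1: 35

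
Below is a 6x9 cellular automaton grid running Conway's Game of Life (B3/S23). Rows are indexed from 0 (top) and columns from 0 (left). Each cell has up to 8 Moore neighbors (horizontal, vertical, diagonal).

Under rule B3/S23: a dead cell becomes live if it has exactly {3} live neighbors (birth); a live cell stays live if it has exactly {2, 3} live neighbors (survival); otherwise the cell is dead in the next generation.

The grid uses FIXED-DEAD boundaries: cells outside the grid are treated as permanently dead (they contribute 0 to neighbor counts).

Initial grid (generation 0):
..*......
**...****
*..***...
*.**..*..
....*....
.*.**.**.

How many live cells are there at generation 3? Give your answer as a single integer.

Answer: 16

Derivation:
Simulating step by step:
Generation 0 (given above): 21 live cells
Generation 1: 21 live cells
.*....**.
****.***.
*..*.....
.**......
.*..*.**.
...***...
Generation 2: 24 live cells
**...*.*.
*..***.*.
*..**.*..
****.....
.*..*.*..
...****..
Generation 3: 16 live cells
**...*...
*.**...*.
*.....*..
*........
**....*..
...**.*..
Population at generation 3: 16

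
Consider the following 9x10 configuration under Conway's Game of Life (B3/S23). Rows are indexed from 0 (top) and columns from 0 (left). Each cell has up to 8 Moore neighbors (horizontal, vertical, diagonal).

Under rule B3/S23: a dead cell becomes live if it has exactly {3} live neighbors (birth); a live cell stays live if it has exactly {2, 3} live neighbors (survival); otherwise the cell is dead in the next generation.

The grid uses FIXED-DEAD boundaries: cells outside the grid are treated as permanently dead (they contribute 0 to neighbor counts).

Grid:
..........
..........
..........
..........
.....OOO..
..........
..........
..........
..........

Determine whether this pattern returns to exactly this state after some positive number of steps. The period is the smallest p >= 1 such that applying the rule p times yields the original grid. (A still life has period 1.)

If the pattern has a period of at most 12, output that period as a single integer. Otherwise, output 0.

Answer: 2

Derivation:
Simulating and comparing each generation to the original:
Gen 0 (original, given above): 3 live cells
Gen 1: 3 live cells, differs from original
Gen 2: 3 live cells, MATCHES original -> period = 2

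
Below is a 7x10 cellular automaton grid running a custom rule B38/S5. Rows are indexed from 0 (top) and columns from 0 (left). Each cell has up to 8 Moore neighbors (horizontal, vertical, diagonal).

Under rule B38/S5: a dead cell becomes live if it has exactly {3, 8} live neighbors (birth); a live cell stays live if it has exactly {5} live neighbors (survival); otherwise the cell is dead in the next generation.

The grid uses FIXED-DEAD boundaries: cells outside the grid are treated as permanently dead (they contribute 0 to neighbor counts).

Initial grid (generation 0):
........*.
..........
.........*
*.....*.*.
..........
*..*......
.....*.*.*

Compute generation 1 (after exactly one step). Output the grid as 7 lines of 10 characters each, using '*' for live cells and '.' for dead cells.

Answer: ..........
..........
..........
..........
..........
..........
..........

Derivation:
Simulating step by step:
Generation 0 (given above): 10 live cells
Generation 1: 0 live cells
(generation 1 grid is the final answer)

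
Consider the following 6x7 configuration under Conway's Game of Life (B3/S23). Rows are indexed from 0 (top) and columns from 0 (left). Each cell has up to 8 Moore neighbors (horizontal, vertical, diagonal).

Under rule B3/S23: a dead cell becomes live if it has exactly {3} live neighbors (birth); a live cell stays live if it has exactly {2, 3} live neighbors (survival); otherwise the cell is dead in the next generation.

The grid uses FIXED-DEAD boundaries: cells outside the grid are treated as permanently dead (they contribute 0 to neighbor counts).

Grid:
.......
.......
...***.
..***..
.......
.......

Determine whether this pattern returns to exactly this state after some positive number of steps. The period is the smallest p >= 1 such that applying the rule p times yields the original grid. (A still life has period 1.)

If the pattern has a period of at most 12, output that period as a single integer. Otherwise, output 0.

Answer: 2

Derivation:
Simulating and comparing each generation to the original:
Gen 0 (original, given above): 6 live cells
Gen 1: 6 live cells, differs from original
Gen 2: 6 live cells, MATCHES original -> period = 2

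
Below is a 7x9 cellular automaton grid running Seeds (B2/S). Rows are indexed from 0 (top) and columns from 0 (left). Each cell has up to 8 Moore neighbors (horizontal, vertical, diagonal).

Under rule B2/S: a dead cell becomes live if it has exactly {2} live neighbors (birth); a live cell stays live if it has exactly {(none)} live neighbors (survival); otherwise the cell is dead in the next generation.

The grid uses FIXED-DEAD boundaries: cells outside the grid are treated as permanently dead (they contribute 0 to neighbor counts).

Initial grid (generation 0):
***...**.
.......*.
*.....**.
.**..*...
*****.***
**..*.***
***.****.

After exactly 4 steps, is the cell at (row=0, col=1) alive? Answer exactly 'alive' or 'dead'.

Simulating step by step:
Generation 0 (given above): 33 live cells
Generation 1: 6 live cells
........*
..*..*...
..*..*..*
.........
.........
.........
.........
Generation 2: 10 live cells
.........
.*.**.***
.*.**.*..
.........
.........
.........
.........
Generation 3: 13 live cells
..*****.*
*........
*.......*
..****...
.........
.........
.........
Generation 4: 10 live cells
.*.....*.
..*...*.*
..*..*...
.*.......
..*..*...
.........
.........

Cell (0,1) at generation 4: 1 -> alive

Answer: alive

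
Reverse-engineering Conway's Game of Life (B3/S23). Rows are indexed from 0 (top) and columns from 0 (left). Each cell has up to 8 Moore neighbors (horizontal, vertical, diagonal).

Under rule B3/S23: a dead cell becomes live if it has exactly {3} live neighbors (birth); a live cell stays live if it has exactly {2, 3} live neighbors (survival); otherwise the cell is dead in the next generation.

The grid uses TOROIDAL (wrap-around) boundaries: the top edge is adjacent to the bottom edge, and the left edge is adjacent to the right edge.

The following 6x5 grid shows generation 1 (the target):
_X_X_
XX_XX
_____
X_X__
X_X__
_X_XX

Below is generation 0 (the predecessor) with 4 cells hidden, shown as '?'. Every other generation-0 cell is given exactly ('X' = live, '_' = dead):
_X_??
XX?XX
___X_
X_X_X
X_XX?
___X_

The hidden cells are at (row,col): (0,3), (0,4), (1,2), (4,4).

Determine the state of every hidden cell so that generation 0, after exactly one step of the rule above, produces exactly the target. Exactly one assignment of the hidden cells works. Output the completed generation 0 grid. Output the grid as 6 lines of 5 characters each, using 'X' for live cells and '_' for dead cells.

Answer: _X___
XX_XX
___X_
X_X_X
X_XX_
___X_

Derivation:
Hidden generation-0 cells (in order): (0,3), (0,4), (1,2), (4,4).
A hidden cell only influences target cells in its own 3x3 neighborhood. Try each of the 2^4 = 16 assignments, step the completed generation 0 forward once under B3/S23, and compare with the target:
  (0,3)=_ (0,4)=_ (1,2)=_ (4,4)=_ -> step reproduces the target at every cell -> ACCEPT
  (0,3)=_ (0,4)=_ (1,2)=_ (4,4)=X -> step gives (5,0)='X' but target has '_' -> reject
  (0,3)=_ (0,4)=_ (1,2)=X (4,4)=_ -> step gives (0,3)='_' but target has 'X' -> reject
  (0,3)=_ (0,4)=_ (1,2)=X (4,4)=X -> step gives (0,3)='_' but target has 'X' -> reject
  (0,3)=_ (0,4)=X (1,2)=_ (4,4)=_ -> step gives (0,3)='_' but target has 'X' -> reject
  (0,3)=_ (0,4)=X (1,2)=_ (4,4)=X -> step gives (0,3)='_' but target has 'X' -> reject
  (0,3)=_ (0,4)=X (1,2)=X (4,4)=_ -> step gives (0,3)='_' but target has 'X' -> reject
  (0,3)=_ (0,4)=X (1,2)=X (4,4)=X -> step gives (0,3)='_' but target has 'X' -> reject
  (0,3)=X (0,4)=_ (1,2)=_ (4,4)=_ -> step gives (1,4)='_' but target has 'X' -> reject
  (0,3)=X (0,4)=_ (1,2)=_ (4,4)=X -> step gives (1,4)='_' but target has 'X' -> reject
  (0,3)=X (0,4)=_ (1,2)=X (4,4)=_ -> step gives (0,3)='_' but target has 'X' -> reject
  (0,3)=X (0,4)=_ (1,2)=X (4,4)=X -> step gives (0,3)='_' but target has 'X' -> reject
  (0,3)=X (0,4)=X (1,2)=_ (4,4)=_ -> step gives (0,3)='_' but target has 'X' -> reject
  (0,3)=X (0,4)=X (1,2)=_ (4,4)=X -> step gives (0,3)='_' but target has 'X' -> reject
  (0,3)=X (0,4)=X (1,2)=X (4,4)=_ -> step gives (0,3)='_' but target has 'X' -> reject
  (0,3)=X (0,4)=X (1,2)=X (4,4)=X -> step gives (0,3)='_' but target has 'X' -> reject
Unique solution: (0,3)=dead, (0,4)=dead, (1,2)=dead, (4,4)=dead.
Check: live-neighbor counts of every cell in the completed generation 0:
42434
32423
54446
24354
24345
23423
Applying B3/S23 to generation 0 with these counts gives:
_X_X_
XX_XX
_____
X_X__
X_X__
_X_XX
which matches the target exactly.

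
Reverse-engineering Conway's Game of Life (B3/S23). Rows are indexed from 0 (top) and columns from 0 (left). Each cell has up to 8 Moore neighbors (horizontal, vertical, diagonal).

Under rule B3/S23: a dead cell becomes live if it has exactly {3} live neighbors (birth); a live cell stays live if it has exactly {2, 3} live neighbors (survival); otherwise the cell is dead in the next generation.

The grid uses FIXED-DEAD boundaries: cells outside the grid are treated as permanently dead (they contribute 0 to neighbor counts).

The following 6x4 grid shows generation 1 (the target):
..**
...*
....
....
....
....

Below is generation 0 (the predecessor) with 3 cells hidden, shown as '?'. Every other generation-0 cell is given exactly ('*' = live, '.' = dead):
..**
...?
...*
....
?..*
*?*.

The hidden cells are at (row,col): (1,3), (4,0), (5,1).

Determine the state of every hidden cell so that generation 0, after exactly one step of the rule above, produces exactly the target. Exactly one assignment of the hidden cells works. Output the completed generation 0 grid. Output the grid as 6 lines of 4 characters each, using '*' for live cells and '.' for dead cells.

Hidden generation-0 cells (in order): (1,3), (4,0), (5,1).
A hidden cell only influences target cells in its own 3x3 neighborhood. Try each of the 2^3 = 8 assignments, step the completed generation 0 forward once under B3/S23, and compare with the target:
  (1,3)=. (4,0)=. (5,1)=. -> step gives (0,2)='.' but target has '*' -> reject
  (1,3)=. (4,0)=. (5,1)=* -> step gives (0,2)='.' but target has '*' -> reject
  (1,3)=. (4,0)=* (5,1)=. -> step gives (0,2)='.' but target has '*' -> reject
  (1,3)=. (4,0)=* (5,1)=* -> step gives (0,2)='.' but target has '*' -> reject
  (1,3)=* (4,0)=. (5,1)=. -> step reproduces the target at every cell -> ACCEPT
  (1,3)=* (4,0)=. (5,1)=* -> step gives (4,1)='*' but target has '.' -> reject
  (1,3)=* (4,0)=* (5,1)=. -> step gives (4,1)='*' but target has '.' -> reject
  (1,3)=* (4,0)=* (5,1)=* -> step gives (4,0)='*' but target has '.' -> reject
Unique solution: (1,3)=live, (4,0)=dead, (5,1)=dead.
Check: live-neighbor counts of every cell in the completed generation 0:
0122
0143
0021
0022
1221
0212
Applying B3/S23 to generation 0 with these counts gives:
..**
...*
....
....
....
....
which matches the target exactly.

Answer: ..**
...*
...*
....
...*
*.*.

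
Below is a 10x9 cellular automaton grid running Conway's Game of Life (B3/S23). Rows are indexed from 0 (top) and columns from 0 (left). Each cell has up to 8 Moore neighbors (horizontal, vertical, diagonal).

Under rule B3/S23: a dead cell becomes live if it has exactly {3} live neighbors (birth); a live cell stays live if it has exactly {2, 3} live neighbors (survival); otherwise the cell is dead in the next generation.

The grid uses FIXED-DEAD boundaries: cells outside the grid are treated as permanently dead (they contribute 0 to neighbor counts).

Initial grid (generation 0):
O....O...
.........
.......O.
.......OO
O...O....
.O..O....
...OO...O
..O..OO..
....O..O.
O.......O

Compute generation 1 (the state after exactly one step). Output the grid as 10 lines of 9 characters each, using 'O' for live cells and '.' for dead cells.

Simulating step by step:
Generation 0 (given above): 19 live cells
Generation 1: 15 live cells
(generation 1 grid is the final answer)

Answer: .........
.........
.......OO
.......OO
.........
....OO...
..OOO....
.....OOO.
.....OOO.
.........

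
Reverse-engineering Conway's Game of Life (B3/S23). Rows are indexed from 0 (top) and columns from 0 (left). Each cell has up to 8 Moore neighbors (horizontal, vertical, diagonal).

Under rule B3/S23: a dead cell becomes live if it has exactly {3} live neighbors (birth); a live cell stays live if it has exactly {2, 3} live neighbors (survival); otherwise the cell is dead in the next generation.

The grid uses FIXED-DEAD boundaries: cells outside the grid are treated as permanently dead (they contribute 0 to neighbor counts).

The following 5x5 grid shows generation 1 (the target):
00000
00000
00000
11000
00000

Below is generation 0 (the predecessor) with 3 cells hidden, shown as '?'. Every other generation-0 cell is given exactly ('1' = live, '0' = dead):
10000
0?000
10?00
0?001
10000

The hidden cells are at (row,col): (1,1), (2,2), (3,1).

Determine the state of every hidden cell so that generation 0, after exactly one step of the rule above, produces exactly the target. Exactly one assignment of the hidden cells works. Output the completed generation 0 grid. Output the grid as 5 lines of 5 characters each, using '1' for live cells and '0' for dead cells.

Hidden generation-0 cells (in order): (1,1), (2,2), (3,1).
A hidden cell only influences target cells in its own 3x3 neighborhood. Try each of the 2^3 = 8 assignments, step the completed generation 0 forward once under B3/S23, and compare with the target:
  (1,1)=0 (2,2)=0 (3,1)=0 -> step gives (3,0)='0' but target has '1' -> reject
  (1,1)=0 (2,2)=0 (3,1)=1 -> step reproduces the target at every cell -> ACCEPT
  (1,1)=0 (2,2)=1 (3,1)=0 -> step gives (1,1)='1' but target has '0' -> reject
  (1,1)=0 (2,2)=1 (3,1)=1 -> step gives (1,1)='1' but target has '0' -> reject
  (1,1)=1 (2,2)=0 (3,1)=0 -> step gives (1,0)='1' but target has '0' -> reject
  (1,1)=1 (2,2)=0 (3,1)=1 -> step gives (1,0)='1' but target has '0' -> reject
  (1,1)=1 (2,2)=1 (3,1)=0 -> step gives (1,0)='1' but target has '0' -> reject
  (1,1)=1 (2,2)=1 (3,1)=1 -> step gives (1,0)='1' but target has '0' -> reject
Unique solution: (1,1)=dead, (2,2)=dead, (3,1)=live.
Check: live-neighbor counts of every cell in the completed generation 0:
01000
22000
12111
32110
12111
Applying B3/S23 to generation 0 with these counts gives:
00000
00000
00000
11000
00000
which matches the target exactly.

Answer: 10000
00000
10000
01001
10000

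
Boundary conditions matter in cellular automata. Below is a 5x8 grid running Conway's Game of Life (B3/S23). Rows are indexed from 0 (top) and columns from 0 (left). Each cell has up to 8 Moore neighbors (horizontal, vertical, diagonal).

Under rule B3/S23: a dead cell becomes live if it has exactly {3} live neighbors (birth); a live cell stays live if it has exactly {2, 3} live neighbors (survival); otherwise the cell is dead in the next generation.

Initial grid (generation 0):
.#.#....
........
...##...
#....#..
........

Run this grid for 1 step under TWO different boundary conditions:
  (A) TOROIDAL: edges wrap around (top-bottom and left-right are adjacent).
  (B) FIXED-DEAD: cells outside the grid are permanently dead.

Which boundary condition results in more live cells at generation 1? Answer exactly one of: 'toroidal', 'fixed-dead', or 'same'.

Answer: same

Derivation:
Under TOROIDAL boundary, generation 1:
........
..###...
....#...
....#...
........
Population = 5

Under FIXED-DEAD boundary, generation 1:
........
..###...
....#...
....#...
........
Population = 5

Comparison: toroidal=5, fixed-dead=5 -> same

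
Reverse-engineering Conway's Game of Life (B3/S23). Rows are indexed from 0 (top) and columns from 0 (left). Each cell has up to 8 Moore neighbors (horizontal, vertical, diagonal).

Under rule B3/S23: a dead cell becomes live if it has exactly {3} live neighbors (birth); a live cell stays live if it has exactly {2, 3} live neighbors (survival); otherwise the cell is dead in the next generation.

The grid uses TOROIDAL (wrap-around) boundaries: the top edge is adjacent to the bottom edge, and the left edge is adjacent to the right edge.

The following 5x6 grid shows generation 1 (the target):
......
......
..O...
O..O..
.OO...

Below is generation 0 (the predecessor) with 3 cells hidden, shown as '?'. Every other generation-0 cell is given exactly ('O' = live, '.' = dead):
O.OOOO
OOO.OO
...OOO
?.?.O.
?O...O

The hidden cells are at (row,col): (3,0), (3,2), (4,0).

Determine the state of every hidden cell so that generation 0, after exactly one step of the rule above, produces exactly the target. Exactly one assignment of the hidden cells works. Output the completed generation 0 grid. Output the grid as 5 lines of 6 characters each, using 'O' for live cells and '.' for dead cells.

Answer: O.OOOO
OOO.OO
...OOO
O...O.
.O...O

Derivation:
Hidden generation-0 cells (in order): (3,0), (3,2), (4,0).
A hidden cell only influences target cells in its own 3x3 neighborhood. Try each of the 2^3 = 8 assignments, step the completed generation 0 forward once under B3/S23, and compare with the target:
  (3,0)=. (3,2)=. (4,0)=. -> step gives (2,1)='O' but target has '.' -> reject
  (3,0)=. (3,2)=. (4,0)=O -> step gives (2,1)='O' but target has '.' -> reject
  (3,0)=. (3,2)=O (4,0)=. -> step gives (2,2)='.' but target has 'O' -> reject
  (3,0)=. (3,2)=O (4,0)=O -> step gives (2,2)='.' but target has 'O' -> reject
  (3,0)=O (3,2)=. (4,0)=. -> step reproduces the target at every cell -> ACCEPT
  (3,0)=O (3,2)=. (4,0)=O -> step gives (3,0)='.' but target has 'O' -> reject
  (3,0)=O (3,2)=O (4,0)=. -> step gives (2,2)='.' but target has 'O' -> reject
  (3,0)=O (3,2)=O (4,0)=O -> step gives (2,2)='.' but target has 'O' -> reject
Unique solution: (3,0)=live, (3,2)=dead, (4,0)=dead.
Check: live-neighbor counts of every cell in the completed generation 0:
664456
544777
543456
322345
533455
Applying B3/S23 to generation 0 with these counts gives:
......
......
..O...
O..O..
.OO...
which matches the target exactly.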